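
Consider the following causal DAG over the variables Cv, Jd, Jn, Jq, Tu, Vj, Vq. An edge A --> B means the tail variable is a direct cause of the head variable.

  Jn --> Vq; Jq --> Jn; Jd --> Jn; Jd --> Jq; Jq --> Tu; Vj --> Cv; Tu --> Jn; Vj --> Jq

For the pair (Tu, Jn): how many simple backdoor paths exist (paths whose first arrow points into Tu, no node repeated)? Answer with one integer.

A backdoor path from Tu to Jn is any simple undirected path whose first edge points into Tu (i.e. leaves Tu via a parent).
Parents of Tu: {Jq}.
Enumerating:
  P1: Tu <- Jq <- Jd -> Jn
  P2: Tu <- Jq -> Jn
That exhausts the simple backdoor paths. Count: 2.

2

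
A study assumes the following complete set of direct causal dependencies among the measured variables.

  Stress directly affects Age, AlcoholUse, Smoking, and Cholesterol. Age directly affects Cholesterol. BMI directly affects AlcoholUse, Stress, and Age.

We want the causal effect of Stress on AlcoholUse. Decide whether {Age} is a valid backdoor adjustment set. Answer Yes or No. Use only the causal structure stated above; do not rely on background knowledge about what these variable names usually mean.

Backdoor paths from Stress to AlcoholUse (paths whose first edge points into Stress):
  P1: Stress <- BMI -> AlcoholUse
Condition 1 (no descendant of Stress in the set): FAILS — Age is a descendant of Stress.
Condition 2 (every backdoor path blocked by {Age}):
  P1: open — no interior node is in the conditioning set.
{Age} does not satisfy the backdoor criterion.

No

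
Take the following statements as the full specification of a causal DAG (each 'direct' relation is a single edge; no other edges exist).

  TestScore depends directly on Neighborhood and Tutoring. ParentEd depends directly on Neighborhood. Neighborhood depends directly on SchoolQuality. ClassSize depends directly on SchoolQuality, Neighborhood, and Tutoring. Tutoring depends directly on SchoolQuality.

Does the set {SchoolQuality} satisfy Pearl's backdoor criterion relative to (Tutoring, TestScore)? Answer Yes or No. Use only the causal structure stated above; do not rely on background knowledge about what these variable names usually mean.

Yes

Backdoor paths from Tutoring to TestScore (paths whose first edge points into Tutoring):
  P1: Tutoring <- SchoolQuality -> Neighborhood -> TestScore
  P2: Tutoring <- SchoolQuality -> ClassSize <- Neighborhood -> TestScore
Condition 1 (no descendant of Tutoring in the set): holds — descendants of Tutoring are {ClassSize, TestScore}; none are in {SchoolQuality}.
Condition 2 (every backdoor path blocked by {SchoolQuality}):
  P1: blocked at fork node SchoolQuality ∈ conditioning set.
  P2: blocked at fork node SchoolQuality ∈ conditioning set.
{SchoolQuality} satisfies the backdoor criterion.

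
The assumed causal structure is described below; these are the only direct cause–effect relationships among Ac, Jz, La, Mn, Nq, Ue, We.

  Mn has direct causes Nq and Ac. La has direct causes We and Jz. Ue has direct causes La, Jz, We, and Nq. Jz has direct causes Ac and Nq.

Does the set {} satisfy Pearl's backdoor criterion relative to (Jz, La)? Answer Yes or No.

Backdoor paths from Jz to La (paths whose first edge points into Jz):
  P1: Jz <- Nq -> Ue <- We -> La
  P2: Jz <- Nq -> Ue <- La
  P3: Jz <- Ac -> Mn <- Nq -> Ue <- We -> La
  P4: Jz <- Ac -> Mn <- Nq -> Ue <- La
Condition 1 (no descendant of Jz in the set): holds — descendants of Jz are {La, Ue}; none are in {}.
Condition 2 (every backdoor path blocked by {}):
  P1: blocked at collider Ue (neither it nor any descendant is in the conditioning set).
  P2: blocked at collider Ue (neither it nor any descendant is in the conditioning set).
  P3: blocked at collider Mn (neither it nor any descendant is in the conditioning set).
  P4: blocked at collider Mn (neither it nor any descendant is in the conditioning set).
{} satisfies the backdoor criterion.

Yes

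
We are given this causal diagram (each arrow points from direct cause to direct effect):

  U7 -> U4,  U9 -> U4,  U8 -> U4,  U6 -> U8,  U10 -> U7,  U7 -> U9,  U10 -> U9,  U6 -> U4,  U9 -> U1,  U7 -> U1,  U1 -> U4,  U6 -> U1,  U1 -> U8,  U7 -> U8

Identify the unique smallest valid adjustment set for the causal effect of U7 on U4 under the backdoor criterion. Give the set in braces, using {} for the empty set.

{U10}

Variables eligible for adjustment (non-descendants of U7, excluding U7 and U4): {U10, U6}.
Backdoor paths from U7 to U4:
  P1: U7 <- U10 -> U9 -> U1 <- U6 -> U8 -> U4
  P2: U7 <- U10 -> U9 -> U1 <- U6 -> U4
  P3: U7 <- U10 -> U9 -> U1 -> U8 <- U6 -> U4
  P4: U7 <- U10 -> U9 -> U1 -> U8 -> U4
  P5: U7 <- U10 -> U9 -> U1 -> U4
  P6: U7 <- U10 -> U9 -> U4
The empty set is not sufficient: P4 (U7 <- U10 -> U9 -> U1 -> U8 -> U4) has no collider blocking it and no conditioned non-collider, so it is open.
Try {U10}:
  P1: blocked at fork node U10 ∈ conditioning set.
  P2: blocked at fork node U10 ∈ conditioning set.
  P3: blocked at fork node U10 ∈ conditioning set.
  P4: blocked at fork node U10 ∈ conditioning set.
  P5: blocked at fork node U10 ∈ conditioning set.
  P6: blocked at fork node U10 ∈ conditioning set.
{U10} contains no descendant of U7 and blocks every backdoor path.
No other singleton works — e.g. {U6} leaves P4 open — so {U10} is the unique smallest valid adjustment set.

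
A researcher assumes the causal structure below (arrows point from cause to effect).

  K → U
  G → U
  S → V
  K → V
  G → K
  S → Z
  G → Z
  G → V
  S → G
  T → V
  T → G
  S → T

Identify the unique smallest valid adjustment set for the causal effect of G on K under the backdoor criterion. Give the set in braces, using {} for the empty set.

{}

Variables eligible for adjustment (non-descendants of G, excluding G and K): {S, T}.
Backdoor paths from G to K:
  P1: G <- S -> T -> V <- K
  P2: G <- S -> V <- K
  P3: G <- T <- S -> V <- K
  P4: G <- T -> V <- K
Each backdoor path contains an unconditioned collider, so every path is already blocked with the empty conditioning set:
  P1: blocked at collider V (neither it nor any descendant is in the conditioning set).
  P2: blocked at collider V (neither it nor any descendant is in the conditioning set).
  P3: blocked at collider V (neither it nor any descendant is in the conditioning set).
  P4: blocked at collider V (neither it nor any descendant is in the conditioning set).
The empty set is therefore the unique smallest valid set.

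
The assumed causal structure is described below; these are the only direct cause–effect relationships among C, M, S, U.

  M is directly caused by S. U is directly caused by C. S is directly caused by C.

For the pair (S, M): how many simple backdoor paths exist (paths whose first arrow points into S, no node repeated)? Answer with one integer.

A backdoor path from S to M is any simple undirected path whose first edge points into S (i.e. leaves S via a parent).
Parents of S: {C}.
No simple path from any parent of S reaches M without revisiting S, so there are no backdoor paths.

0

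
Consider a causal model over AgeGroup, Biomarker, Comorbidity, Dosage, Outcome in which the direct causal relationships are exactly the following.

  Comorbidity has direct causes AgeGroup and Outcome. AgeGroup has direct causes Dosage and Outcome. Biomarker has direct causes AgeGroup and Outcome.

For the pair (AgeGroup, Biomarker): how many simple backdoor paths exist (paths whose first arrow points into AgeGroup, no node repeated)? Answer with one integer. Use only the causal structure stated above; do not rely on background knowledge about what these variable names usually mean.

1

A backdoor path from AgeGroup to Biomarker is any simple undirected path whose first edge points into AgeGroup (i.e. leaves AgeGroup via a parent).
Parents of AgeGroup: {Dosage, Outcome}.
Enumerating:
  P1: AgeGroup <- Outcome -> Biomarker
That exhausts the simple backdoor paths. Count: 1.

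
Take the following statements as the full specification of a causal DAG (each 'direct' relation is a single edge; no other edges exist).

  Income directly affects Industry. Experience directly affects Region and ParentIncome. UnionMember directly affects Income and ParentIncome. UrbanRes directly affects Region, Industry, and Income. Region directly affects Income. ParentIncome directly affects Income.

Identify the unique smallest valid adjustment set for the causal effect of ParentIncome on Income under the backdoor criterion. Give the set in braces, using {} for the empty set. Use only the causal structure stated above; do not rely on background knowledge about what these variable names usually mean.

{Experience, UnionMember}

Variables eligible for adjustment (non-descendants of ParentIncome, excluding ParentIncome and Income): {Experience, Region, UnionMember, UrbanRes}.
Backdoor paths from ParentIncome to Income:
  P1: ParentIncome <- Experience -> Region <- UrbanRes -> Income
  P2: ParentIncome <- Experience -> Region <- UrbanRes -> Industry <- Income
  P3: ParentIncome <- Experience -> Region -> Income
  P4: ParentIncome <- UnionMember -> Income
The empty set is not sufficient: P3 (ParentIncome <- Experience -> Region -> Income) has no collider blocking it and no conditioned non-collider, so it is open.
Try {Experience, UnionMember}:
  P1: blocked at fork node Experience ∈ conditioning set.
  P2: blocked at fork node Experience ∈ conditioning set.
  P3: blocked at fork node Experience ∈ conditioning set.
  P4: blocked at fork node UnionMember ∈ conditioning set.
{Experience, UnionMember} contains no descendant of ParentIncome and blocks every backdoor path.
Every element of {Experience, UnionMember} is needed (dropping Experience leaves P3 open; dropping UnionMember leaves P4 open), so no proper subset is valid.
Among all size-2 subsets of the eligible variables, only {Experience, UnionMember} blocks every backdoor path, so it is the unique smallest valid adjustment set.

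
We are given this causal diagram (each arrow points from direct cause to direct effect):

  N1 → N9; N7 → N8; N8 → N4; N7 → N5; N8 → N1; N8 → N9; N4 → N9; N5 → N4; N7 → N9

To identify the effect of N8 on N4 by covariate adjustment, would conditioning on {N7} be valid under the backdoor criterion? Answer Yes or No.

Yes

Backdoor paths from N8 to N4 (paths whose first edge points into N8):
  P1: N8 <- N7 -> N5 -> N4
  P2: N8 <- N7 -> N9 <- N4
Condition 1 (no descendant of N8 in the set): holds — descendants of N8 are {N1, N4, N9}; none are in {N7}.
Condition 2 (every backdoor path blocked by {N7}):
  P1: blocked at fork node N7 ∈ conditioning set.
  P2: blocked at fork node N7 ∈ conditioning set.
{N7} satisfies the backdoor criterion.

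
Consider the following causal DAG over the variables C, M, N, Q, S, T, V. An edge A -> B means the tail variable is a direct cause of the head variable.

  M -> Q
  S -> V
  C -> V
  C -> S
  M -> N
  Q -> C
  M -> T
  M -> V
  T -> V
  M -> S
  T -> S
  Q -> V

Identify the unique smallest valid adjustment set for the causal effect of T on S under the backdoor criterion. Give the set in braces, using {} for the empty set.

{M}

Variables eligible for adjustment (non-descendants of T, excluding T and S): {C, M, N, Q}.
Backdoor paths from T to S:
  P1: T <- M -> Q -> C -> S
  P2: T <- M -> Q -> C -> V <- S
  P3: T <- M -> Q -> V <- C -> S
  P4: T <- M -> Q -> V <- S
  P5: T <- M -> S
  P6: T <- M -> V <- Q -> C -> S
  P7: T <- M -> V <- C -> S
  P8: T <- M -> V <- S
The empty set is not sufficient: P1 (T <- M -> Q -> C -> S) has no collider blocking it and no conditioned non-collider, so it is open.
Try {M}:
  P1: blocked at fork node M ∈ conditioning set.
  P2: blocked at fork node M ∈ conditioning set.
  P3: blocked at fork node M ∈ conditioning set.
  P4: blocked at fork node M ∈ conditioning set.
  P5: blocked at fork node M ∈ conditioning set.
  P6: blocked at fork node M ∈ conditioning set.
  P7: blocked at fork node M ∈ conditioning set.
  P8: blocked at fork node M ∈ conditioning set.
{M} contains no descendant of T and blocks every backdoor path.
No other singleton works — e.g. {Q} leaves P5 open — so {M} is the unique smallest valid adjustment set.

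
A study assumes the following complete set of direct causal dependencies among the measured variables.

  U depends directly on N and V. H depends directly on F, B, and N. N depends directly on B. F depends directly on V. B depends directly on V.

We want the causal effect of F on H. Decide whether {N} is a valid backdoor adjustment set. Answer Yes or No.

No

Backdoor paths from F to H (paths whose first edge points into F):
  P1: F <- V -> B -> N -> H
  P2: F <- V -> B -> H
  P3: F <- V -> U <- N <- B -> H
  P4: F <- V -> U <- N -> H
Condition 1 (no descendant of F in the set): holds — descendants of F are {H}; none are in {N}.
Condition 2 (every backdoor path blocked by {N}):
  P1: blocked at chain node N ∈ conditioning set.
  P2: open — no interior node is in the conditioning set.
  P3: blocked at collider U (neither it nor any descendant is in the conditioning set).
  P4: blocked at collider U (neither it nor any descendant is in the conditioning set).
{N} does not satisfy the backdoor criterion.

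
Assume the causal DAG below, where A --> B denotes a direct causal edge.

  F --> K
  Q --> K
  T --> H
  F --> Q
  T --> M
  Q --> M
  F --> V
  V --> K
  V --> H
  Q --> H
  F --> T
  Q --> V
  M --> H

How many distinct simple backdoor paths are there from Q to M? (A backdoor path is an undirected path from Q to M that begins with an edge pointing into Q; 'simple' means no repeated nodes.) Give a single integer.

6

A backdoor path from Q to M is any simple undirected path whose first edge points into Q (i.e. leaves Q via a parent).
Parents of Q: {F}.
Enumerating:
  P1: Q <- F -> V -> H <- T -> M
  P2: Q <- F -> V -> H <- M
  P3: Q <- F -> T -> M
  P4: Q <- F -> T -> H <- M
  P5: Q <- F -> K <- V -> H <- T -> M
  P6: Q <- F -> K <- V -> H <- M
That exhausts the simple backdoor paths. Count: 6.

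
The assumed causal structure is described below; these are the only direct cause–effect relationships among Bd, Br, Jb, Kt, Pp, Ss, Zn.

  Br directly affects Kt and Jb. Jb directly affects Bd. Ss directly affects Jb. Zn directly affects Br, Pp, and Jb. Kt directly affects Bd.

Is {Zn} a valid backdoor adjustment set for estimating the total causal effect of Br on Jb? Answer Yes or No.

Backdoor paths from Br to Jb (paths whose first edge points into Br):
  P1: Br <- Zn -> Jb
Condition 1 (no descendant of Br in the set): holds — descendants of Br are {Bd, Jb, Kt}; none are in {Zn}.
Condition 2 (every backdoor path blocked by {Zn}):
  P1: blocked at fork node Zn ∈ conditioning set.
{Zn} satisfies the backdoor criterion.

Yes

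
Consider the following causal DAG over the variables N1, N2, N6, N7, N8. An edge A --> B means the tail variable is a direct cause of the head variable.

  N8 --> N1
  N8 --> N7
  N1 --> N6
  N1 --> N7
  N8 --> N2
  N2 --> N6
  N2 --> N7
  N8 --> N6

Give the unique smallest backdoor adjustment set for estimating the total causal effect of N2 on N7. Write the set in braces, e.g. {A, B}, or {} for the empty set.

{N8}

Variables eligible for adjustment (non-descendants of N2, excluding N2 and N7): {N1, N8}.
Backdoor paths from N2 to N7:
  P1: N2 <- N8 -> N1 -> N7
  P2: N2 <- N8 -> N6 <- N1 -> N7
  P3: N2 <- N8 -> N7
The empty set is not sufficient: P1 (N2 <- N8 -> N1 -> N7) has no collider blocking it and no conditioned non-collider, so it is open.
Try {N8}:
  P1: blocked at fork node N8 ∈ conditioning set.
  P2: blocked at fork node N8 ∈ conditioning set.
  P3: blocked at fork node N8 ∈ conditioning set.
{N8} contains no descendant of N2 and blocks every backdoor path.
No other singleton works — e.g. {N1} leaves P3 open — so {N8} is the unique smallest valid adjustment set.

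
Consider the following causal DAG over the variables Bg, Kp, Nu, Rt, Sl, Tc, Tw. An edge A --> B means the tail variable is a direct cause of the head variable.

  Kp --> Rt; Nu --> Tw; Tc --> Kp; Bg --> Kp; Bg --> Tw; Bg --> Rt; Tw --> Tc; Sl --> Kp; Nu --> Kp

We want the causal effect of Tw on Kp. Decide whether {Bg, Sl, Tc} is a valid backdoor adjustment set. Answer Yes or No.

No

Backdoor paths from Tw to Kp (paths whose first edge points into Tw):
  P1: Tw <- Bg -> Kp
  P2: Tw <- Bg -> Rt <- Kp
  P3: Tw <- Nu -> Kp
Condition 1 (no descendant of Tw in the set): FAILS — Tc is a descendant of Tw.
Condition 2 (every backdoor path blocked by {Bg, Sl, Tc}):
  P1: blocked at fork node Bg ∈ conditioning set.
  P2: blocked at fork node Bg ∈ conditioning set.
  P3: open — no interior node is in the conditioning set.
{Bg, Sl, Tc} does not satisfy the backdoor criterion.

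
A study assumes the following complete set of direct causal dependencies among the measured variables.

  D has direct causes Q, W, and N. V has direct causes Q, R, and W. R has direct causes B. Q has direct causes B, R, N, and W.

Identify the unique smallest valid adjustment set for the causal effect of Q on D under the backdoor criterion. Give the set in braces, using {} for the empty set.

{N, W}

Variables eligible for adjustment (non-descendants of Q, excluding Q and D): {B, N, R, W}.
Backdoor paths from Q to D:
  P1: Q <- B -> R -> V <- W -> D
  P2: Q <- N -> D
  P3: Q <- W -> D
  P4: Q <- R -> V <- W -> D
The empty set is not sufficient: P2 (Q <- N -> D) has no collider blocking it and no conditioned non-collider, so it is open.
Try {N, W}:
  P1: blocked at collider V (neither it nor any descendant is in the conditioning set).
  P2: blocked at fork node N ∈ conditioning set.
  P3: blocked at fork node W ∈ conditioning set.
  P4: blocked at collider V (neither it nor any descendant is in the conditioning set).
{N, W} contains no descendant of Q and blocks every backdoor path.
Every element of {N, W} is needed (dropping N leaves P2 open; dropping W leaves P3 open), so no proper subset is valid.
Among all size-2 subsets of the eligible variables, only {N, W} blocks every backdoor path, so it is the unique smallest valid adjustment set.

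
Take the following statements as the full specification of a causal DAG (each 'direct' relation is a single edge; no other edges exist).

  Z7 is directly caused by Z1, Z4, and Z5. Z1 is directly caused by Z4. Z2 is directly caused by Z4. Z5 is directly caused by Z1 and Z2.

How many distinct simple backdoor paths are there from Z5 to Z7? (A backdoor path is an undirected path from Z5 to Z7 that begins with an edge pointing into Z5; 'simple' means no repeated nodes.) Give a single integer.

4

A backdoor path from Z5 to Z7 is any simple undirected path whose first edge points into Z5 (i.e. leaves Z5 via a parent).
Parents of Z5: {Z1, Z2}.
Enumerating:
  P1: Z5 <- Z2 <- Z4 -> Z1 -> Z7
  P2: Z5 <- Z2 <- Z4 -> Z7
  P3: Z5 <- Z1 <- Z4 -> Z7
  P4: Z5 <- Z1 -> Z7
That exhausts the simple backdoor paths. Count: 4.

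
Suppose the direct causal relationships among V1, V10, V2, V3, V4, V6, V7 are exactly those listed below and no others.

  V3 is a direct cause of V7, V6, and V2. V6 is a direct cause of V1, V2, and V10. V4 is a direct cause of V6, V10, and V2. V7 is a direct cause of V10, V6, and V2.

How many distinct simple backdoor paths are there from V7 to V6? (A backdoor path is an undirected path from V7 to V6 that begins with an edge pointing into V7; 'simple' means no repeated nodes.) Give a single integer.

4

A backdoor path from V7 to V6 is any simple undirected path whose first edge points into V7 (i.e. leaves V7 via a parent).
Parents of V7: {V3}.
Enumerating:
  P1: V7 <- V3 -> V6
  P2: V7 <- V3 -> V2 <- V4 -> V6
  P3: V7 <- V3 -> V2 <- V4 -> V10 <- V6
  P4: V7 <- V3 -> V2 <- V6
That exhausts the simple backdoor paths. Count: 4.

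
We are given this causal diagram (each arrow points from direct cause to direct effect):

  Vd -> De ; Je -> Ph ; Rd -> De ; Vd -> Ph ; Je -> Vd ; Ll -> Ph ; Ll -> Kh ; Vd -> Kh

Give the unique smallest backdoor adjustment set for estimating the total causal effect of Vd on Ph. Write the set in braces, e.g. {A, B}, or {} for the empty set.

Variables eligible for adjustment (non-descendants of Vd, excluding Vd and Ph): {Je, Ll, Rd}.
Backdoor paths from Vd to Ph:
  P1: Vd <- Je -> Ph
The empty set is not sufficient: P1 (Vd <- Je -> Ph) has no collider blocking it and no conditioned non-collider, so it is open.
Try {Je}:
  P1: blocked at fork node Je ∈ conditioning set.
{Je} contains no descendant of Vd and blocks every backdoor path.
No other singleton works — e.g. {Ll} leaves P1 open — so {Je} is the unique smallest valid adjustment set.

{Je}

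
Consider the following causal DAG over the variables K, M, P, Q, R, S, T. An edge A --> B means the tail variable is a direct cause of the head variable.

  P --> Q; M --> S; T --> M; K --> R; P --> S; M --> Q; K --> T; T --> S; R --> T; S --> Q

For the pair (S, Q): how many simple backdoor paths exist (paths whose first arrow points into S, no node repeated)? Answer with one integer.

A backdoor path from S to Q is any simple undirected path whose first edge points into S (i.e. leaves S via a parent).
Parents of S: {M, P, T}.
Enumerating:
  P1: S <- P -> Q
  P2: S <- T -> M -> Q
  P3: S <- M -> Q
That exhausts the simple backdoor paths. Count: 3.

3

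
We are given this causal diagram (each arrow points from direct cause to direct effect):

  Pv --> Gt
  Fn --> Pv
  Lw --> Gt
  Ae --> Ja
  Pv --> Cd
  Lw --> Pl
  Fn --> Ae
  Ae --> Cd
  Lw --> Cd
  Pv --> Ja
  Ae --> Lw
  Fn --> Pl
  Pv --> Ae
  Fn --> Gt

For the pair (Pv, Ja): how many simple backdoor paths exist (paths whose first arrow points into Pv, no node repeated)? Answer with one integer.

A backdoor path from Pv to Ja is any simple undirected path whose first edge points into Pv (i.e. leaves Pv via a parent).
Parents of Pv: {Fn}.
Enumerating:
  P1: Pv <- Fn -> Ae -> Ja
  P2: Pv <- Fn -> Gt <- Lw <- Ae -> Ja
  P3: Pv <- Fn -> Gt <- Lw -> Cd <- Ae -> Ja
  P4: Pv <- Fn -> Pl <- Lw <- Ae -> Ja
  P5: Pv <- Fn -> Pl <- Lw -> Cd <- Ae -> Ja
That exhausts the simple backdoor paths. Count: 5.

5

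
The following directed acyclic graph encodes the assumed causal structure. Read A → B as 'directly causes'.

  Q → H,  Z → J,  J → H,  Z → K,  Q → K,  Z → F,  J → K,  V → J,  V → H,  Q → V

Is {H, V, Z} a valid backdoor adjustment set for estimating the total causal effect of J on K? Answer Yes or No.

No

Backdoor paths from J to K (paths whose first edge points into J):
  P1: J <- Z -> K
  P2: J <- V <- Q -> K
  P3: J <- V -> H <- Q -> K
Condition 1 (no descendant of J in the set): FAILS — H is a descendant of J.
Condition 2 (every backdoor path blocked by {H, V, Z}):
  P1: blocked at fork node Z ∈ conditioning set.
  P2: blocked at chain node V ∈ conditioning set.
  P3: blocked at fork node V ∈ conditioning set.
{H, V, Z} does not satisfy the backdoor criterion.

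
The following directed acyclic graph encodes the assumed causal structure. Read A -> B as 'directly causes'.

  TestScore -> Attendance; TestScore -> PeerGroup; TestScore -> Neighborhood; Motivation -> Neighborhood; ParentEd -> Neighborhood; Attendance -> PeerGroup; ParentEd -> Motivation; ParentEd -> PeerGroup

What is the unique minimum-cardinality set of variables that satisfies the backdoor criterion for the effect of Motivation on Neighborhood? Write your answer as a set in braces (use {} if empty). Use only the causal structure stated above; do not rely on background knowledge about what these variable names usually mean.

{ParentEd}

Variables eligible for adjustment (non-descendants of Motivation, excluding Motivation and Neighborhood): {Attendance, ParentEd, PeerGroup, TestScore}.
Backdoor paths from Motivation to Neighborhood:
  P1: Motivation <- ParentEd -> PeerGroup <- TestScore -> Neighborhood
  P2: Motivation <- ParentEd -> PeerGroup <- Attendance <- TestScore -> Neighborhood
  P3: Motivation <- ParentEd -> Neighborhood
The empty set is not sufficient: P3 (Motivation <- ParentEd -> Neighborhood) has no collider blocking it and no conditioned non-collider, so it is open.
Try {ParentEd}:
  P1: blocked at fork node ParentEd ∈ conditioning set.
  P2: blocked at fork node ParentEd ∈ conditioning set.
  P3: blocked at fork node ParentEd ∈ conditioning set.
{ParentEd} contains no descendant of Motivation and blocks every backdoor path.
No other singleton works — e.g. {TestScore} leaves P3 open — so {ParentEd} is the unique smallest valid adjustment set.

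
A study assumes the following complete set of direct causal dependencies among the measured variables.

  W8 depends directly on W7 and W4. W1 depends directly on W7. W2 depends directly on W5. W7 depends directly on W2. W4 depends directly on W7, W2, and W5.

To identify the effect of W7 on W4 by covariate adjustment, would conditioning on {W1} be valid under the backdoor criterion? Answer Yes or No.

No

Backdoor paths from W7 to W4 (paths whose first edge points into W7):
  P1: W7 <- W2 <- W5 -> W4
  P2: W7 <- W2 -> W4
Condition 1 (no descendant of W7 in the set): FAILS — W1 is a descendant of W7.
Condition 2 (every backdoor path blocked by {W1}):
  P1: open — no interior node is in the conditioning set.
  P2: open — no interior node is in the conditioning set.
{W1} does not satisfy the backdoor criterion.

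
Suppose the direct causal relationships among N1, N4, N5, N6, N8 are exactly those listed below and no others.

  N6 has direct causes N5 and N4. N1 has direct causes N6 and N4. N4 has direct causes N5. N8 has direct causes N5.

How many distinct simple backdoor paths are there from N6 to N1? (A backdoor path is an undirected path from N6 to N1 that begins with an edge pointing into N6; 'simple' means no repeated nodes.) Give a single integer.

2

A backdoor path from N6 to N1 is any simple undirected path whose first edge points into N6 (i.e. leaves N6 via a parent).
Parents of N6: {N4, N5}.
Enumerating:
  P1: N6 <- N5 -> N4 -> N1
  P2: N6 <- N4 -> N1
That exhausts the simple backdoor paths. Count: 2.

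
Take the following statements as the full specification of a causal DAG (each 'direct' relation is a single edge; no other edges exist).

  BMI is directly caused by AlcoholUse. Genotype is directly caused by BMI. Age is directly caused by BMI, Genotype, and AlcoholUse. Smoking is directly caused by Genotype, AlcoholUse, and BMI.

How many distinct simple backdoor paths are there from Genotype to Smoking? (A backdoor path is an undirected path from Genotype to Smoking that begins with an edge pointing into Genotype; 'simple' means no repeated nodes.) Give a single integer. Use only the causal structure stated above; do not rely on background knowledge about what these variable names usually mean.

3

A backdoor path from Genotype to Smoking is any simple undirected path whose first edge points into Genotype (i.e. leaves Genotype via a parent).
Parents of Genotype: {BMI}.
Enumerating:
  P1: Genotype <- BMI <- AlcoholUse -> Smoking
  P2: Genotype <- BMI -> Smoking
  P3: Genotype <- BMI -> Age <- AlcoholUse -> Smoking
That exhausts the simple backdoor paths. Count: 3.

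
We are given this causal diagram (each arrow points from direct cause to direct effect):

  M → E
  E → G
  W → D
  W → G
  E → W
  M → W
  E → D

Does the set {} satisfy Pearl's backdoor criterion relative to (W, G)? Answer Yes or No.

No

Backdoor paths from W to G (paths whose first edge points into W):
  P1: W <- M -> E -> G
  P2: W <- E -> G
Condition 1 (no descendant of W in the set): holds — descendants of W are {D, G}; none are in {}.
Condition 2 (every backdoor path blocked by {}):
  P1: open — no interior node is in the conditioning set.
  P2: open — no interior node is in the conditioning set.
{} does not satisfy the backdoor criterion.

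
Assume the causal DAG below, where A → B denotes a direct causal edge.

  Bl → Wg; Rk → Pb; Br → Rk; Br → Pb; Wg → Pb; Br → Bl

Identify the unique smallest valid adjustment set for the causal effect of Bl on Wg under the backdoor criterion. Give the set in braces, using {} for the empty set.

Variables eligible for adjustment (non-descendants of Bl, excluding Bl and Wg): {Br, Rk}.
Backdoor paths from Bl to Wg:
  P1: Bl <- Br -> Rk -> Pb <- Wg
  P2: Bl <- Br -> Pb <- Wg
Each backdoor path contains an unconditioned collider, so every path is already blocked with the empty conditioning set:
  P1: blocked at collider Pb (neither it nor any descendant is in the conditioning set).
  P2: blocked at collider Pb (neither it nor any descendant is in the conditioning set).
The empty set is therefore the unique smallest valid set.

{}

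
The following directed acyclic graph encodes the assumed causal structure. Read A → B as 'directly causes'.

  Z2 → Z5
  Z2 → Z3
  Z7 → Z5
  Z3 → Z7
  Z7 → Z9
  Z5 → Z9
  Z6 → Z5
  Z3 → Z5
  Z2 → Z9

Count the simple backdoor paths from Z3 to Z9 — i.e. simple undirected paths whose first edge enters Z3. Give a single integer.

A backdoor path from Z3 to Z9 is any simple undirected path whose first edge points into Z3 (i.e. leaves Z3 via a parent).
Parents of Z3: {Z2}.
Enumerating:
  P1: Z3 <- Z2 -> Z5 <- Z7 -> Z9
  P2: Z3 <- Z2 -> Z5 -> Z9
  P3: Z3 <- Z2 -> Z9
That exhausts the simple backdoor paths. Count: 3.

3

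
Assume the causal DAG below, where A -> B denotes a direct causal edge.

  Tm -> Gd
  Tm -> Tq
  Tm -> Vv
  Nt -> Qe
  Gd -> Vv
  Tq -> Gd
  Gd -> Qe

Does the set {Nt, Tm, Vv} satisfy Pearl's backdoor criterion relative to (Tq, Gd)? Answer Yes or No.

No

Backdoor paths from Tq to Gd (paths whose first edge points into Tq):
  P1: Tq <- Tm -> Gd
  P2: Tq <- Tm -> Vv <- Gd
Condition 1 (no descendant of Tq in the set): FAILS — Vv is a descendant of Tq.
Condition 2 (every backdoor path blocked by {Nt, Tm, Vv}):
  P1: blocked at fork node Tm ∈ conditioning set.
  P2: blocked at fork node Tm ∈ conditioning set.
{Nt, Tm, Vv} does not satisfy the backdoor criterion.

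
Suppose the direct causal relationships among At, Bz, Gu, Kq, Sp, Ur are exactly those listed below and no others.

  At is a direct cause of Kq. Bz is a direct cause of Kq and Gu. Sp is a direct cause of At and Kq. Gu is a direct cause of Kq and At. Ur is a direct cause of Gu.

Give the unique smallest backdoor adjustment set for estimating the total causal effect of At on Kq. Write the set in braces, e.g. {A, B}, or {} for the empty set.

{Gu, Sp}

Variables eligible for adjustment (non-descendants of At, excluding At and Kq): {Bz, Gu, Sp, Ur}.
Backdoor paths from At to Kq:
  P1: At <- Gu <- Bz -> Kq
  P2: At <- Gu -> Kq
  P3: At <- Sp -> Kq
The empty set is not sufficient: P1 (At <- Gu <- Bz -> Kq) has no collider blocking it and no conditioned non-collider, so it is open.
Try {Gu, Sp}:
  P1: blocked at chain node Gu ∈ conditioning set.
  P2: blocked at fork node Gu ∈ conditioning set.
  P3: blocked at fork node Sp ∈ conditioning set.
{Gu, Sp} contains no descendant of At and blocks every backdoor path.
Every element of {Gu, Sp} is needed (dropping Gu leaves P1 open; dropping Sp leaves P3 open), so no proper subset is valid.
Among all size-2 subsets of the eligible variables, only {Gu, Sp} blocks every backdoor path, so it is the unique smallest valid adjustment set.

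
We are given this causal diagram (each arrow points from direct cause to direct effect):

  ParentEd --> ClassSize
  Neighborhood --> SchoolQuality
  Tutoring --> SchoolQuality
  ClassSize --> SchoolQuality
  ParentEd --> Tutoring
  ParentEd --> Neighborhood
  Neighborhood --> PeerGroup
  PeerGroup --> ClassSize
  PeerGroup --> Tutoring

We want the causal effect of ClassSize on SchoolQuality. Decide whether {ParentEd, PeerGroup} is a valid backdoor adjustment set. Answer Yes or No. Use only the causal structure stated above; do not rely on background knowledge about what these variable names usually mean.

Backdoor paths from ClassSize to SchoolQuality (paths whose first edge points into ClassSize):
  P1: ClassSize <- ParentEd -> Neighborhood -> PeerGroup -> Tutoring -> SchoolQuality
  P2: ClassSize <- ParentEd -> Neighborhood -> SchoolQuality
  P3: ClassSize <- ParentEd -> Tutoring <- PeerGroup <- Neighborhood -> SchoolQuality
  P4: ClassSize <- ParentEd -> Tutoring -> SchoolQuality
  P5: ClassSize <- PeerGroup <- Neighborhood <- ParentEd -> Tutoring -> SchoolQuality
  P6: ClassSize <- PeerGroup <- Neighborhood -> SchoolQuality
  P7: ClassSize <- PeerGroup -> Tutoring <- ParentEd -> Neighborhood -> SchoolQuality
  P8: ClassSize <- PeerGroup -> Tutoring -> SchoolQuality
Condition 1 (no descendant of ClassSize in the set): holds — descendants of ClassSize are {SchoolQuality}; none are in {ParentEd, PeerGroup}.
Condition 2 (every backdoor path blocked by {ParentEd, PeerGroup}):
  P1: blocked at fork node ParentEd ∈ conditioning set.
  P2: blocked at fork node ParentEd ∈ conditioning set.
  P3: blocked at fork node ParentEd ∈ conditioning set.
  P4: blocked at fork node ParentEd ∈ conditioning set.
  P5: blocked at chain node PeerGroup ∈ conditioning set.
  P6: blocked at chain node PeerGroup ∈ conditioning set.
  P7: blocked at fork node PeerGroup ∈ conditioning set.
  P8: blocked at fork node PeerGroup ∈ conditioning set.
{ParentEd, PeerGroup} satisfies the backdoor criterion.

Yes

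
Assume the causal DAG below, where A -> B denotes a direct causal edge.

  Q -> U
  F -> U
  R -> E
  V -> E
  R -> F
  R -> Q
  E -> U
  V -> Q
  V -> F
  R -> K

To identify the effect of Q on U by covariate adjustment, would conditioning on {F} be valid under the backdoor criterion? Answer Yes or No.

Backdoor paths from Q to U (paths whose first edge points into Q):
  P1: Q <- R -> E <- V -> F -> U
  P2: Q <- R -> E -> U
  P3: Q <- R -> F <- V -> E -> U
  P4: Q <- R -> F -> U
  P5: Q <- V -> E <- R -> F -> U
  P6: Q <- V -> E -> U
  P7: Q <- V -> F <- R -> E -> U
  P8: Q <- V -> F -> U
Condition 1 (no descendant of Q in the set): holds — descendants of Q are {U}; none are in {F}.
Condition 2 (every backdoor path blocked by {F}):
  P1: blocked at collider E (neither it nor any descendant is in the conditioning set).
  P2: open — no interior node is in the conditioning set.
  P3: open — collider(s) F are conditioned on (or have a conditioned descendant) and no non-collider on the path is in the set.
  P4: blocked at chain node F ∈ conditioning set.
  P5: blocked at collider E (neither it nor any descendant is in the conditioning set).
  P6: open — no interior node is in the conditioning set.
  P7: open — collider(s) F are conditioned on (or have a conditioned descendant) and no non-collider on the path is in the set.
  P8: blocked at chain node F ∈ conditioning set.
{F} does not satisfy the backdoor criterion.

No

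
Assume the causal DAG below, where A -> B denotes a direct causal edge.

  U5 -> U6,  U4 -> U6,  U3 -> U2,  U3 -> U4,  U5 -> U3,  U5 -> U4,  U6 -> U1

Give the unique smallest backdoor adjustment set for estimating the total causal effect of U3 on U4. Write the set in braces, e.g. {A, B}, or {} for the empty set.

Variables eligible for adjustment (non-descendants of U3, excluding U3 and U4): {U5}.
Backdoor paths from U3 to U4:
  P1: U3 <- U5 -> U4
  P2: U3 <- U5 -> U6 <- U4
The empty set is not sufficient: P1 (U3 <- U5 -> U4) has no collider blocking it and no conditioned non-collider, so it is open.
Try {U5}:
  P1: blocked at fork node U5 ∈ conditioning set.
  P2: blocked at fork node U5 ∈ conditioning set.
{U5} contains no descendant of U3 and blocks every backdoor path.
{U5} is the unique smallest valid adjustment set.

{U5}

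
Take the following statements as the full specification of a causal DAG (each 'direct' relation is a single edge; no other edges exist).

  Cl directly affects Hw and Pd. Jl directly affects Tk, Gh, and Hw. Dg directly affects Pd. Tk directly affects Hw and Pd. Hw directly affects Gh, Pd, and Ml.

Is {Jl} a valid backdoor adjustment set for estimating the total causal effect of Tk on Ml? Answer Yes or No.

Backdoor paths from Tk to Ml (paths whose first edge points into Tk):
  P1: Tk <- Jl -> Hw -> Ml
  P2: Tk <- Jl -> Gh <- Hw -> Ml
Condition 1 (no descendant of Tk in the set): holds — descendants of Tk are {Gh, Hw, Ml, Pd}; none are in {Jl}.
Condition 2 (every backdoor path blocked by {Jl}):
  P1: blocked at fork node Jl ∈ conditioning set.
  P2: blocked at fork node Jl ∈ conditioning set.
{Jl} satisfies the backdoor criterion.

Yes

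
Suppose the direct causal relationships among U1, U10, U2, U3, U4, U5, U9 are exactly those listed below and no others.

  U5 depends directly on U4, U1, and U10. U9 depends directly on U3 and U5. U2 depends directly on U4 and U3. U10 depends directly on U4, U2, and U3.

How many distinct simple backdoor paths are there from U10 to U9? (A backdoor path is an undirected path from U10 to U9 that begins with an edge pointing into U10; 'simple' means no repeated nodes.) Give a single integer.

A backdoor path from U10 to U9 is any simple undirected path whose first edge points into U10 (i.e. leaves U10 via a parent).
Parents of U10: {U2, U3, U4}.
Enumerating:
  P1: U10 <- U3 -> U2 <- U4 -> U5 -> U9
  P2: U10 <- U3 -> U9
  P3: U10 <- U4 -> U2 <- U3 -> U9
  P4: U10 <- U4 -> U5 -> U9
  P5: U10 <- U2 <- U3 -> U9
  P6: U10 <- U2 <- U4 -> U5 -> U9
That exhausts the simple backdoor paths. Count: 6.

6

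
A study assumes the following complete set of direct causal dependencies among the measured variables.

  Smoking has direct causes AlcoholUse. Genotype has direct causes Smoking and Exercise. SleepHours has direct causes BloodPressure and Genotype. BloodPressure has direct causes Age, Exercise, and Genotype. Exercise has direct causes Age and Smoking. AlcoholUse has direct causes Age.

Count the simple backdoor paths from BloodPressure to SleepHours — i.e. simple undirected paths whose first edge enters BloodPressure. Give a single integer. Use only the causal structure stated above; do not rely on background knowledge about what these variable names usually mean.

A backdoor path from BloodPressure to SleepHours is any simple undirected path whose first edge points into BloodPressure (i.e. leaves BloodPressure via a parent).
Parents of BloodPressure: {Age, Exercise, Genotype}.
Enumerating:
  P1: BloodPressure <- Age -> AlcoholUse -> Smoking -> Exercise -> Genotype -> SleepHours
  P2: BloodPressure <- Age -> AlcoholUse -> Smoking -> Genotype -> SleepHours
  P3: BloodPressure <- Age -> Exercise <- Smoking -> Genotype -> SleepHours
  P4: BloodPressure <- Age -> Exercise -> Genotype -> SleepHours
  P5: BloodPressure <- Exercise <- Age -> AlcoholUse -> Smoking -> Genotype -> SleepHours
  P6: BloodPressure <- Exercise <- Smoking -> Genotype -> SleepHours
  P7: BloodPressure <- Exercise -> Genotype -> SleepHours
  P8: BloodPressure <- Genotype -> SleepHours
That exhausts the simple backdoor paths. Count: 8.

8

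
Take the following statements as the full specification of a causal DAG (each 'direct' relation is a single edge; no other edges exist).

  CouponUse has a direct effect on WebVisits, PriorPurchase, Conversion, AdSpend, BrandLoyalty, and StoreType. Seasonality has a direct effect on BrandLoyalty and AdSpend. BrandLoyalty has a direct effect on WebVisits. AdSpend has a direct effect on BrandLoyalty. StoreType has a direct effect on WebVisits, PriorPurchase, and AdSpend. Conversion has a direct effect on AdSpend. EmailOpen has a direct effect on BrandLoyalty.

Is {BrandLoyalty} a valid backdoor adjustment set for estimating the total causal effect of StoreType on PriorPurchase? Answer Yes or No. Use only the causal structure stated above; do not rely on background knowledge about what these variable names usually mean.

Backdoor paths from StoreType to PriorPurchase (paths whose first edge points into StoreType):
  P1: StoreType <- CouponUse -> PriorPurchase
Condition 1 (no descendant of StoreType in the set): FAILS — BrandLoyalty is a descendant of StoreType.
Condition 2 (every backdoor path blocked by {BrandLoyalty}):
  P1: open — no interior node is in the conditioning set.
{BrandLoyalty} does not satisfy the backdoor criterion.

No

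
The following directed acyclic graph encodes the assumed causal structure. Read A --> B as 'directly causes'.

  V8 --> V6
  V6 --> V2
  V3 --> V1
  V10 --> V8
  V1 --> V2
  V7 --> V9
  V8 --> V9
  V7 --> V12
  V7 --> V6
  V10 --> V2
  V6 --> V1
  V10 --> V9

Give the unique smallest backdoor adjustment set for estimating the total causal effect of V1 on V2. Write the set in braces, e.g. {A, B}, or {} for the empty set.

Variables eligible for adjustment (non-descendants of V1, excluding V1 and V2): {V10, V12, V3, V6, V7, V8, V9}.
Backdoor paths from V1 to V2:
  P1: V1 <- V6 <- V8 <- V10 -> V2
  P2: V1 <- V6 <- V8 -> V9 <- V10 -> V2
  P3: V1 <- V6 <- V7 -> V9 <- V10 -> V2
  P4: V1 <- V6 <- V7 -> V9 <- V8 <- V10 -> V2
  P5: V1 <- V6 -> V2
The empty set is not sufficient: P1 (V1 <- V6 <- V8 <- V10 -> V2) has no collider blocking it and no conditioned non-collider, so it is open.
Try {V6}:
  P1: blocked at chain node V6 ∈ conditioning set.
  P2: blocked at chain node V6 ∈ conditioning set.
  P3: blocked at chain node V6 ∈ conditioning set.
  P4: blocked at chain node V6 ∈ conditioning set.
  P5: blocked at fork node V6 ∈ conditioning set.
{V6} contains no descendant of V1 and blocks every backdoor path.
No other singleton works — e.g. {V10} leaves P5 open — so {V6} is the unique smallest valid adjustment set.

{V6}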